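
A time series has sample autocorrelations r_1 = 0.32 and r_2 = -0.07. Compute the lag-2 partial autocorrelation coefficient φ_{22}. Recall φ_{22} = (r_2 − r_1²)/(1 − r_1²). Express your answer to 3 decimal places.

φ_{22} = (r_2 − r_1²) / (1 − r_1²)
r_1² = (0.32)² = 0.1024
Numerator = -0.07 − 0.1024 = -0.1724; denominator = 1 − 0.1024 = 0.8976
φ_{22} = -0.1724 / 0.8976 = -0.192

-0.192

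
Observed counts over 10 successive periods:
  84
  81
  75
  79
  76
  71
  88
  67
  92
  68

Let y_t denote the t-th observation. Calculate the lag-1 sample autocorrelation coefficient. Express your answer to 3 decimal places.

-0.731

Mean ȳ = (84 + 81 + 75 + 79 + 76 + 71 + 88 + 67 + 92 + 68)/10 = 78.1000
Numerator Σ_{t=1}^{9}(y_t−ȳ)(y_{t+1}−ȳ) = -456.5100
Denominator Σ(y_t−ȳ)² = 624.9000
r_1 = -456.5100 / 624.9000 = -0.731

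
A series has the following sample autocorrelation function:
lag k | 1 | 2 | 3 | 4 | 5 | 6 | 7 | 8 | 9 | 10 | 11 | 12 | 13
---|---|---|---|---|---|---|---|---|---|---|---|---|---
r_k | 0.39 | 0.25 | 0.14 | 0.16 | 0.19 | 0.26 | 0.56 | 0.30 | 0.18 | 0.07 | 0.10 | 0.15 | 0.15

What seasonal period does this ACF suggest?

The largest autocorrelation is r_7 = 0.56; the remaining lags stay at or below 0.39. The elevated value at lag 1 (0.39), dropping to 0.25 at lag 2, reflects decaying short-term dependence rather than seasonality.
The dominant spike at lag 7 indicates a seasonal period of 7.

7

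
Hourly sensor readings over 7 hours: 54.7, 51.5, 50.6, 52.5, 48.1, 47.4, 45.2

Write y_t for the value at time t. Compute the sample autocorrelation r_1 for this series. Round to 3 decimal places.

0.344

Mean ȳ = (54.7 + 51.5 + 50.6 + 52.5 + 48.1 + 47.4 + 45.2)/7 = 50.0000
Deviations from mean: 4.7000, 1.5000, 0.6000, 2.5000, -1.9000, -2.6000, -4.8000
Numerator Σ_{t=1}^{6}(y_t−ȳ)(y_{t+1}−ȳ) = 22.1200
Denominator Σ(y_t−ȳ)² = 64.3600
r_1 = 22.1200 / 64.3600 = 0.344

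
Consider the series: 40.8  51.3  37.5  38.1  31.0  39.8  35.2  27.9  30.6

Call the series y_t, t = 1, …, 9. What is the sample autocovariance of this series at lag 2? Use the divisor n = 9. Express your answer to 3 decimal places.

Mean ȳ = (40.8 + 51.3 + 37.5 + 38.1 + 31.0 + 39.8 + 35.2 + 27.9 + 30.6)/9 = 36.9111
Σ_{t=1}^{7}(y_t−ȳ)(y_{t+2}−ȳ) = 14.2320
γ_2 = 14.2320 / 9 = 1.581

1.581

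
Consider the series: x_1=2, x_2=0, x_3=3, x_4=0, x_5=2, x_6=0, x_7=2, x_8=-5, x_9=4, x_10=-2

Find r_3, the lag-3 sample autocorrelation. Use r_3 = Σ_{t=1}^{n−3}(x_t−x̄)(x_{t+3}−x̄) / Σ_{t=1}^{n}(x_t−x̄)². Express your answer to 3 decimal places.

Mean x̄ = (2 + 0 + 3 + 0 + 2 + 0 + 2 − 5 + 4 − 2)/10 = 0.6000
Numerator Σ_{t=1}^{7}(x_t−x̄)(x_{t+3}−x̄) = -17.4800
Denominator Σ(x_t−x̄)² = 62.4000
r_3 = -17.4800 / 62.4000 = -0.280

-0.280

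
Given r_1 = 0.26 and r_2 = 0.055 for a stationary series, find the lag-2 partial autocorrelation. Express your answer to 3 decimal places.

-0.014

φ_{22} = (r_2 − r_1²) / (1 − r_1²)
r_1² = (0.26)² = 0.0676
Numerator = 0.055 − 0.0676 = -0.0126; denominator = 1 − 0.0676 = 0.9324
φ_{22} = -0.0126 / 0.9324 = -0.014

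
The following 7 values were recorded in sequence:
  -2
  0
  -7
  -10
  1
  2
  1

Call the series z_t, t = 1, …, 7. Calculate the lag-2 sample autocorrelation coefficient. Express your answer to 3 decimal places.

-0.437

Mean z̄ = (-2 + 0 − 7 − 10 + 1 + 2 + 1)/7 = -2.1429
Deviations from mean: 0.1429, 2.1429, -4.8571, -7.8571, 3.1429, 4.1429, 3.1429
Σ(z_t−z̄)(z_{t+2}−z̄) = (-0.6939) + (-16.8367) + (-15.2653) + (-32.5510) + (9.8776) = -55.4694
Denominator Σ(z_t−z̄)² = 126.8571
r_2 = -55.4694 / 126.8571 = -0.437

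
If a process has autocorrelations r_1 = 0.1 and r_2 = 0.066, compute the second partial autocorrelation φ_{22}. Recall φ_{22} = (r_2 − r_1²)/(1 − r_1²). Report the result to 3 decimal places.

0.057

φ_{22} = (r_2 − r_1²) / (1 − r_1²)
r_1² = (0.1)² = 0.01
Numerator = 0.066 − 0.0100 = 0.0560; denominator = 1 − 0.0100 = 0.9900
φ_{22} = 0.0560 / 0.9900 = 0.057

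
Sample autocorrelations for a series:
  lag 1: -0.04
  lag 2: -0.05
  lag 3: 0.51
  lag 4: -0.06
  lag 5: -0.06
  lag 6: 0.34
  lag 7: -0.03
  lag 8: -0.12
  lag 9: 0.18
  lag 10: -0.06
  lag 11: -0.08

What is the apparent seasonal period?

3

The largest autocorrelation is r_3 = 0.51, with weaker echoes at lags 6 (0.34) and 9 (0.18); the remaining lags stay at or below -0.03.
The dominant spike at lag 3 indicates a seasonal period of 3.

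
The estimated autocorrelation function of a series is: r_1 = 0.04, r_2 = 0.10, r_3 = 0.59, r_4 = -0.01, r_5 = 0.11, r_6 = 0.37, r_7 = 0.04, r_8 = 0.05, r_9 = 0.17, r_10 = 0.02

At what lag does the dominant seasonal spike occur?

The largest autocorrelation is r_3 = 0.59, with weaker echoes at lags 6 (0.37) and 9 (0.17); the remaining lags stay at or below 0.11.
The dominant spike at lag 3 indicates a seasonal period of 3.

3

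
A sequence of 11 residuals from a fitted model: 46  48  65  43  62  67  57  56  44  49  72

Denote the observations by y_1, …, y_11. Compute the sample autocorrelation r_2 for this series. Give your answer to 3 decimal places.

Mean ȳ = (46 + 48 + 65 + 43 + 62 + 67 + 57 + 56 + 44 + 49 + 72)/11 = 55.3636
Numerator Σ_{t=1}^{9}(y_t−ȳ)(y_{t+2}−ȳ) = -272.5372
Denominator Σ(y_t−ȳ)² = 1016.5455
r_2 = -272.5372 / 1016.5455 = -0.268

-0.268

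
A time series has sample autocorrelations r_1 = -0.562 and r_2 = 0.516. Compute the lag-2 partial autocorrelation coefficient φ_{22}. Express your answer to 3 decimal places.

0.293

φ_{22} = (r_2 − r_1²) / (1 − r_1²)
r_1² = (-0.562)² = 0.315844
Numerator = 0.516 − 0.3158 = 0.2002; denominator = 1 − 0.3158 = 0.6842
φ_{22} = 0.2002 / 0.6842 = 0.293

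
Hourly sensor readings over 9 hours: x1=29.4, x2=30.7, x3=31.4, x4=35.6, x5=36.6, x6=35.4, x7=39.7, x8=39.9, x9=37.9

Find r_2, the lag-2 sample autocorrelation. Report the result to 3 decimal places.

Mean x̄ = (29.4 + 30.7 + 31.4 + 35.6 + 36.6 + 35.4 + 39.7 + 39.9 + 37.9)/9 = 35.1778
Numerator Σ_{t=1}^{7}(x_t−x̄)(x_{t+2}−x̄) = 34.4490
Denominator Σ(x_t−x̄)² = 120.1156
r_2 = 34.4490 / 120.1156 = 0.287

0.287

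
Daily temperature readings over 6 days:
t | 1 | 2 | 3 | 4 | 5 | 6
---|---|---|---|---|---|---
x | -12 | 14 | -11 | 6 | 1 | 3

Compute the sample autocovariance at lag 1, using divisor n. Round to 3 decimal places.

Mean x̄ = (-12 + 14 − 11 + 6 + 1 + 3)/6 = 0.1667
Σ_{t=1}^{5}(x_t−x̄)(x_{t+1}−x̄) = -380.6944
γ_1 = -380.6944 / 6 = -63.449

-63.449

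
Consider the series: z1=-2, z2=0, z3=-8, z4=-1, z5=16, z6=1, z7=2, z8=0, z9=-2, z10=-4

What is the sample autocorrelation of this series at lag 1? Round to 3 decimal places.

Mean z̄ = (-2 + 0 − 8 − 1 + 16 + 1 + 2 + 0 − 2 − 4)/10 = 0.2000
Numerator Σ_{t=1}^{9}(z_t−z̄)(z_{t+1}−z̄) = 16.3600
Denominator Σ(z_t−z̄)² = 349.6000
r_1 = 16.3600 / 349.6000 = 0.047

0.047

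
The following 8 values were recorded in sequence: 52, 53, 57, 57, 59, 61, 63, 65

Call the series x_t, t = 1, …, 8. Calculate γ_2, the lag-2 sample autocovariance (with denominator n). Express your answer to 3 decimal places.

Mean x̄ = (52 + 53 + 57 + 57 + 59 + 61 + 63 + 65)/8 = 58.3750
Deviations: -6.3750, -5.3750, -1.3750, -1.3750, 0.6250, 2.6250, 4.6250, 6.6250
Σ_{t=1}^{6}(x_t−x̄)(x_{t+2}−x̄) = 31.9688
γ_2 = 31.9688 / 8 = 3.996

3.996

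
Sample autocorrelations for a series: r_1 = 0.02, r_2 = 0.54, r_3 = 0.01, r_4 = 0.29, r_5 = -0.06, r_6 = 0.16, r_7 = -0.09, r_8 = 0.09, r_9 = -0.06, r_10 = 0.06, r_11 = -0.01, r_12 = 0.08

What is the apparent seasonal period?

2

The largest autocorrelation is r_2 = 0.54, with weaker echoes at lags 4 (0.29) and 6 (0.16); the remaining lags stay at or below 0.09.
The dominant spike at lag 2 indicates a seasonal period of 2.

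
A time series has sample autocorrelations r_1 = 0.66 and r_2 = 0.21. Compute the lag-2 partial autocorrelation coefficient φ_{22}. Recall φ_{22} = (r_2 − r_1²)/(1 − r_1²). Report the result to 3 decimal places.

-0.400

φ_{22} = (r_2 − r_1²) / (1 − r_1²)
r_1² = (0.66)² = 0.4356
Numerator = 0.21 − 0.4356 = -0.2256; denominator = 1 − 0.4356 = 0.5644
φ_{22} = -0.2256 / 0.5644 = -0.400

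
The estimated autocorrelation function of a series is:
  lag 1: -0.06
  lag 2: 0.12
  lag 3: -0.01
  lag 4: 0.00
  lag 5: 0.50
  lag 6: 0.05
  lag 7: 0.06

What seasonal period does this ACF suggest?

The largest autocorrelation is r_5 = 0.50; the remaining lags stay at or below 0.12.
The dominant spike at lag 5 indicates a seasonal period of 5.

5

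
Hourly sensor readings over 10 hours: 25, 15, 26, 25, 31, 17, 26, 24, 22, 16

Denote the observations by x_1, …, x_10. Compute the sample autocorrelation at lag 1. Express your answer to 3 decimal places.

Mean x̄ = (25 + 15 + 26 + 25 + 31 + 17 + 26 + 24 + 22 + 16)/10 = 22.7000
Numerator Σ_{t=1}^{9}(x_t−x̄)(x_{t+1}−x̄) = -74.4900
Denominator Σ(x_t−x̄)² = 240.1000
r_1 = -74.4900 / 240.1000 = -0.310

-0.310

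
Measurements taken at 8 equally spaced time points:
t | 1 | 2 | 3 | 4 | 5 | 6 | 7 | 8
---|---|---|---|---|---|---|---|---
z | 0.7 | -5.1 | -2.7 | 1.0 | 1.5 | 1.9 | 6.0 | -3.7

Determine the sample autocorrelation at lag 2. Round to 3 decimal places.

Mean z̄ = (0.7 − 5.1 − 2.7 + 1.0 + 1.5 + 1.9 + 6.0 − 3.7)/8 = -0.0500
Deviations from mean: 0.7500, -5.0500, -2.6500, 1.0500, 1.5500, 1.9500, 6.0500, -3.6500
Σ(z_t−z̄)(z_{t+2}−z̄) = (-1.9875) + (-5.3025) + (-4.1075) + (2.0475) + (9.3775) + (-7.1175) = -7.0900
Denominator Σ(z_t−z̄)² = 90.3200
r_2 = -7.0900 / 90.3200 = -0.078

-0.078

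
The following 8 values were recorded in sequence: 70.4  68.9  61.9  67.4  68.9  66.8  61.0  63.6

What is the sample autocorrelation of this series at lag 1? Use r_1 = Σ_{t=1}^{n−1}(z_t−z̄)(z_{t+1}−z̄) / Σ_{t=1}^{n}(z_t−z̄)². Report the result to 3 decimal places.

Mean z̄ = (70.4 + 68.9 + 61.9 + 67.4 + 68.9 + 66.8 + 61.0 + 63.6)/8 = 66.1125
Σ(z_t−z̄)(z_{t+1}−z̄) = (11.9514) + (-11.7423) + (-5.4236) + (3.5889) + (1.9164) + (-3.5148) + (12.8452) = 9.6211
Denominator Σ(z_t−z̄)² = 86.2488
r_1 = 9.6211 / 86.2488 = 0.112

0.112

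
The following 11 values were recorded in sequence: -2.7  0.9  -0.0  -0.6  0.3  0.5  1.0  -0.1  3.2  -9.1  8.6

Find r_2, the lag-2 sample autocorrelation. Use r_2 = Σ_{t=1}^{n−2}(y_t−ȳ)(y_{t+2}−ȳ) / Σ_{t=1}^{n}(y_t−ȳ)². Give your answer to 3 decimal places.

0.171

Mean ȳ = (-2.7 + 0.9 − 0.0 − 0.6 + 0.3 + 0.5 + 1.0 − 0.1 + 3.2 − 9.1 + 8.6)/11 = 0.1818
Numerator Σ_{t=1}^{9}(y_t−ȳ)(y_{t+2}−ȳ) = 30.1921
Denominator Σ(y_t−ȳ)² = 176.4564
r_2 = 30.1921 / 176.4564 = 0.171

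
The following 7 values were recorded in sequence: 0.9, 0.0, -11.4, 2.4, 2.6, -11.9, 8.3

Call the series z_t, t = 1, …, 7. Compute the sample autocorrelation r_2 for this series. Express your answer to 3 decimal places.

Mean z̄ = (0.9 + 0.0 − 11.4 + 2.4 + 2.6 − 11.9 + 8.3)/7 = -1.3000
Deviations from mean: 2.2000, 1.3000, -10.1000, 3.7000, 3.9000, -10.6000, 9.6000
Σ(z_t−z̄)(z_{t+2}−z̄) = (-22.2200) + (4.8100) + (-39.3900) + (-39.2200) + (37.4400) = -58.5800
Denominator Σ(z_t−z̄)² = 341.9600
r_2 = -58.5800 / 341.9600 = -0.171

-0.171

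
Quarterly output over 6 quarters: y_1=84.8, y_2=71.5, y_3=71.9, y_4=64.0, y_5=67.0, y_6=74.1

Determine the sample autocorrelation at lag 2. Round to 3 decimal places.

Mean ȳ = (84.8 + 71.5 + 71.9 + 64.0 + 67.0 + 74.1)/6 = 72.2167
Σ(y_t−ȳ)(y_{t+2}−ȳ) = (-3.9847) + (5.8886) + (1.6519) + (-15.4747) = -11.9189
Denominator Σ(y_t−ȳ)² = 257.2283
r_2 = -11.9189 / 257.2283 = -0.046

-0.046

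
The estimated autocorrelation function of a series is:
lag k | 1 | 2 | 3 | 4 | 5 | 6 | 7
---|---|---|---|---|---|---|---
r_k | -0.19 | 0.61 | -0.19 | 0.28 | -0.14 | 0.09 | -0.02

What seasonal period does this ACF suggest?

The largest autocorrelation is r_2 = 0.61, with a weaker echo at lag 4 (0.28); the remaining lags stay at or below 0.09.
The dominant spike at lag 2 indicates a seasonal period of 2.

2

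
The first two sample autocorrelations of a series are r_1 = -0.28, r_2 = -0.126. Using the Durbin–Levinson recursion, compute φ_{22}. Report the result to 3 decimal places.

φ_{22} = (r_2 − r_1²) / (1 − r_1²)
r_1² = (-0.28)² = 0.0784
Numerator = -0.126 − 0.0784 = -0.2044; denominator = 1 − 0.0784 = 0.9216
φ_{22} = -0.2044 / 0.9216 = -0.222

-0.222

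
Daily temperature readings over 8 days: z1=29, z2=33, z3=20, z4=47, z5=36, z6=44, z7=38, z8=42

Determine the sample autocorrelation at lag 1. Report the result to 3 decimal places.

Mean z̄ = (29 + 33 + 20 + 47 + 36 + 44 + 38 + 42)/8 = 36.1250
Deviations from mean: -7.1250, -3.1250, -16.1250, 10.8750, -0.1250, 7.8750, 1.8750, 5.8750
Σ(z_t−z̄)(z_{t+1}−z̄) = (22.2656) + (50.3906) + (-175.3594) + (-1.3594) + (-0.9844) + (14.7656) + (11.0156) = -79.2656
Denominator Σ(z_t−z̄)² = 538.8750
r_1 = -79.2656 / 538.8750 = -0.147

-0.147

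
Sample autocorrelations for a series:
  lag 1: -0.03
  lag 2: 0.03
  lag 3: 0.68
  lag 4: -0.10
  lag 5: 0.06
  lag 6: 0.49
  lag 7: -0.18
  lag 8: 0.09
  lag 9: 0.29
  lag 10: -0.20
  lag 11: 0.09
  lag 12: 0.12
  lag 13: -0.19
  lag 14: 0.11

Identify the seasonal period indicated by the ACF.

The largest autocorrelation is r_3 = 0.68, with weaker echoes at lags 6 (0.49) and 9 (0.29); the remaining lags stay at or below 0.12.
The dominant spike at lag 3 indicates a seasonal period of 3.

3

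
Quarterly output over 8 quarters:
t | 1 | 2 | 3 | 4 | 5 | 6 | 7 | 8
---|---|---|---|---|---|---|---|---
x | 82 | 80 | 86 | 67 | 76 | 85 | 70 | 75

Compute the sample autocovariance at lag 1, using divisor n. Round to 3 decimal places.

Mean x̄ = (82 + 80 + 86 + 67 + 76 + 85 + 70 + 75)/8 = 77.6250
Σ_{t=1}^{7}(x_t−x̄)(x_{t+1}−x̄) = -89.6406
γ_1 = -89.6406 / 8 = -11.205

-11.205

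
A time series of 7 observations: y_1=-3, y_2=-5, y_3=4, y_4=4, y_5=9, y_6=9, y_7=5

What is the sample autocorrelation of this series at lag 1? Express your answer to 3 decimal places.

0.525

Mean ȳ = (-3 − 5 + 4 + 4 + 9 + 9 + 5)/7 = 3.2857
Deviations from mean: -6.2857, -8.2857, 0.7143, 0.7143, 5.7143, 5.7143, 1.7143
Numerator Σ_{t=1}^{6}(y_t−ȳ)(y_{t+1}−ȳ) = 93.2041
Denominator Σ(y_t−ȳ)² = 177.4286
r_1 = 93.2041 / 177.4286 = 0.525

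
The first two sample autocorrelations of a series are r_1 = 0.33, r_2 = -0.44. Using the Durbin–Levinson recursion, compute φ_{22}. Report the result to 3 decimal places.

-0.616

φ_{22} = (r_2 − r_1²) / (1 − r_1²)
r_1² = (0.33)² = 0.1089
Numerator = -0.44 − 0.1089 = -0.5489; denominator = 1 − 0.1089 = 0.8911
φ_{22} = -0.5489 / 0.8911 = -0.616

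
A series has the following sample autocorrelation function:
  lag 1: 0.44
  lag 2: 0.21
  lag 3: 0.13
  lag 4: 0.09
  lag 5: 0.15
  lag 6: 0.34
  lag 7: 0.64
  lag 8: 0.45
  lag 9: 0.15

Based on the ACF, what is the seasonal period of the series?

The largest autocorrelation is r_7 = 0.64; the remaining lags stay at or below 0.45. The elevated value at lag 1 (0.44), dropping to 0.21 at lag 2, reflects decaying short-term dependence rather than seasonality.
The dominant spike at lag 7 indicates a seasonal period of 7.

7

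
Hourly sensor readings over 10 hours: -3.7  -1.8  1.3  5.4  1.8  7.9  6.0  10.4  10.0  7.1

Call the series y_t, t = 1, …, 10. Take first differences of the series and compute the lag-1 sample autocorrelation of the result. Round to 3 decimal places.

-0.549

First differences Δy: 1.9, 3.1, 4.1, -3.6, 6.1, -1.9, 4.4, -0.4, -2.9
Mean of differences = 1.2000
Numerator Σ(Δy_t−Δȳ)(Δy_{t+1}−Δȳ) = -54.2700
Denominator Σ(Δy_t−Δȳ)² = 98.7800
r_1(Δy) = -54.2700 / 98.7800 = -0.549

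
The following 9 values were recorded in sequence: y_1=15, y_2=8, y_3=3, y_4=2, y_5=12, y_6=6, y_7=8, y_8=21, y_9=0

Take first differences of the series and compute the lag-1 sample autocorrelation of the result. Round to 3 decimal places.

First differences Δy: -7, -5, -1, 10, -6, 2, 13, -21
Mean of differences = -1.8750
Numerator Σ(Δy_t−Δȳ)(Δy_{t+1}−Δȳ) = -268.1406
Denominator Σ(Δy_t−Δȳ)² = 796.8750
r_1(Δy) = -268.1406 / 796.8750 = -0.336

-0.336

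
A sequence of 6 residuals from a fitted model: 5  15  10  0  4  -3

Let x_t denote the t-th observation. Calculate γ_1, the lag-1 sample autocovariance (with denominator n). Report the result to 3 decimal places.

Mean x̄ = (5 + 15 + 10 + 0 + 4 − 3)/6 = 5.1667
Deviations: -0.1667, 9.8333, 4.8333, -5.1667, -1.1667, -8.1667
Σ_{t=1}^{5}(x_t−x̄)(x_{t+1}−x̄) = 36.4722
γ_1 = 36.4722 / 6 = 6.079

6.079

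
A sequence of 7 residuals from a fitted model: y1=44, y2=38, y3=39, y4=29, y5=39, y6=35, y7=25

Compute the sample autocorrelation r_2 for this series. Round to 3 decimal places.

Mean ȳ = (44 + 38 + 39 + 29 + 39 + 35 + 25)/7 = 35.5714
Deviations from mean: 8.4286, 2.4286, 3.4286, -6.5714, 3.4286, -0.5714, -10.5714
Numerator Σ_{t=1}^{5}(y_t−ȳ)(y_{t+2}−ȳ) = -7.7959
Denominator Σ(y_t−ȳ)² = 255.7143
r_2 = -7.7959 / 255.7143 = -0.030

-0.030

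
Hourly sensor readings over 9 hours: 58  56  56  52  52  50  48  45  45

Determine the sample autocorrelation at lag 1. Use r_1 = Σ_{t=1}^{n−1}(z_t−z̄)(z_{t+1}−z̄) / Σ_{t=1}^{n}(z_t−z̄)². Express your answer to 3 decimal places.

Mean z̄ = (58 + 56 + 56 + 52 + 52 + 50 + 48 + 45 + 45)/9 = 51.3333
Numerator Σ_{t=1}^{8}(z_t−z̄)(z_{t+1}−z̄) = 121.2222
Denominator Σ(z_t−z̄)² = 182.0000
r_1 = 121.2222 / 182.0000 = 0.666

0.666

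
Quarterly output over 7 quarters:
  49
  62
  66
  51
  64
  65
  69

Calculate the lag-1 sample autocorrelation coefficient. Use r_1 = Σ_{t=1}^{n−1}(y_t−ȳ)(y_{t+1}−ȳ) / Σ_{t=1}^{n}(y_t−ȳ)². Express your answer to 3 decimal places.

Mean ȳ = (49 + 62 + 66 + 51 + 64 + 65 + 69)/7 = 60.8571
Deviations from mean: -11.8571, 1.1429, 5.1429, -9.8571, 3.1429, 4.1429, 8.1429
Σ(y_t−ȳ)(y_{t+1}−ȳ) = (-13.5510) + (5.8776) + (-50.6939) + (-30.9796) + (13.0204) + (33.7347) = -42.5918
Denominator Σ(y_t−ȳ)² = 358.8571
r_1 = -42.5918 / 358.8571 = -0.119

-0.119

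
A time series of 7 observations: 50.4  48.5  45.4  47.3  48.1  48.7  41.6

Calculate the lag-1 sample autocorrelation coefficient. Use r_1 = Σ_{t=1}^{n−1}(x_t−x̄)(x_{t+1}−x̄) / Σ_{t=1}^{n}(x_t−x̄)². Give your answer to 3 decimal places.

-0.105

Mean x̄ = (50.4 + 48.5 + 45.4 + 47.3 + 48.1 + 48.7 + 41.6)/7 = 47.1429
Deviations from mean: 3.2571, 1.3571, -1.7429, 0.1571, 0.9571, 1.5571, -5.5429
Numerator Σ_{t=1}^{6}(x_t−x̄)(x_{t+1}−x̄) = -5.2090
Denominator Σ(x_t−x̄)² = 49.5771
r_1 = -5.2090 / 49.5771 = -0.105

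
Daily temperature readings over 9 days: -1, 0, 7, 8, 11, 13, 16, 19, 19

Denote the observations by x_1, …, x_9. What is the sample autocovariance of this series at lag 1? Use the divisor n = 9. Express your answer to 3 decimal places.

33.229

Mean x̄ = (-1 + 0 + 7 + 8 + 11 + 13 + 16 + 19 + 19)/9 = 10.2222
Σ_{t=1}^{8}(x_t−x̄)(x_{t+1}−x̄) = 299.0617
γ_1 = 299.0617 / 9 = 33.229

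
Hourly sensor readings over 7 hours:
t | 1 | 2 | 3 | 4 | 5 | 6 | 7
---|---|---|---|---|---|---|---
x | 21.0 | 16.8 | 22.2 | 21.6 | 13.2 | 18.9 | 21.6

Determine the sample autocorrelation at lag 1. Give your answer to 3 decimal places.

Mean x̄ = (21.0 + 16.8 + 22.2 + 21.6 + 13.2 + 18.9 + 21.6)/7 = 19.3286
Deviations from mean: 1.6714, -2.5286, 2.8714, 2.2714, -6.1286, -0.4286, 2.2714
Σ(x_t−x̄)(x_{t+1}−x̄) = (-4.2263) + (-7.2606) + (6.5222) + (-13.9206) + (2.6265) + (-0.9735) = -17.2322
Denominator Σ(x_t−x̄)² = 65.4943
r_1 = -17.2322 / 65.4943 = -0.263

-0.263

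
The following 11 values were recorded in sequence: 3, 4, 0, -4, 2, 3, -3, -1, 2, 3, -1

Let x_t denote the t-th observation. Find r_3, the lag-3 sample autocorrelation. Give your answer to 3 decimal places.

Mean x̄ = (3 + 4 + 0 − 4 + 2 + 3 − 3 − 1 + 2 + 3 − 1)/11 = 0.7273
Numerator Σ_{t=1}^{8}(x_t−x̄)(x_{t+3}−x̄) = 4.5950
Denominator Σ(x_t−x̄)² = 72.1818
r_3 = 4.5950 / 72.1818 = 0.064

0.064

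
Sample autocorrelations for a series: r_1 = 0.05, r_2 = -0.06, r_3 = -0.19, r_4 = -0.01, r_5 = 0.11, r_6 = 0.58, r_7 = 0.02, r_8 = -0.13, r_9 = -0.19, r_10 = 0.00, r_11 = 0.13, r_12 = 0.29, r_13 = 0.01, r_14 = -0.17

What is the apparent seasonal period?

6

The largest autocorrelation is r_6 = 0.58, with a weaker echo at lag 12 (0.29); the remaining lags stay at or below 0.13.
The dominant spike at lag 6 indicates a seasonal period of 6.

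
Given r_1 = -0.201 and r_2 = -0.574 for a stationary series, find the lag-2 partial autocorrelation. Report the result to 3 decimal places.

φ_{22} = (r_2 − r_1²) / (1 − r_1²)
r_1² = (-0.201)² = 0.040401
Numerator = -0.574 − 0.0404 = -0.6144; denominator = 1 − 0.0404 = 0.9596
φ_{22} = -0.6144 / 0.9596 = -0.640

-0.640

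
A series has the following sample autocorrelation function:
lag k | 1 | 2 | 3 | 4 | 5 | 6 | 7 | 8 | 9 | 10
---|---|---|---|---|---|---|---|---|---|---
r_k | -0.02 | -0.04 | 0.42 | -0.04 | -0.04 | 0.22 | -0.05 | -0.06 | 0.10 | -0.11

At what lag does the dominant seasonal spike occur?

3

The largest autocorrelation is r_3 = 0.42, with a weaker echo at lag 6 (0.22); the remaining lags stay at or below 0.10.
The dominant spike at lag 3 indicates a seasonal period of 3.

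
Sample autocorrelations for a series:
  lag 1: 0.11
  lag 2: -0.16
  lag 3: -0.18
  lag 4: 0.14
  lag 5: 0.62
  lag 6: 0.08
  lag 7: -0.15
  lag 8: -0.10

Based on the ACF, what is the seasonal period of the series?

5

The largest autocorrelation is r_5 = 0.62; the remaining lags stay at or below 0.14.
The dominant spike at lag 5 indicates a seasonal period of 5.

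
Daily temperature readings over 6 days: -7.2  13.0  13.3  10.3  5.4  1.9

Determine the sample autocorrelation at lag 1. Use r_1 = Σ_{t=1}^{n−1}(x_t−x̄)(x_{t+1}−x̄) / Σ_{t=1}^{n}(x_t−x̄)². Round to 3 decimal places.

Mean x̄ = (-7.2 + 13.0 + 13.3 + 10.3 + 5.4 + 1.9)/6 = 6.1167
Deviations from mean: -13.3167, 6.8833, 7.1833, 4.1833, -0.7167, -4.2167
Σ(x_t−x̄)(x_{t+1}−x̄) = (-91.6631) + (49.4453) + (30.0503) + (-2.9981) + (3.0219) = -12.1436
Denominator Σ(x_t−x̄)² = 312.1083
r_1 = -12.1436 / 312.1083 = -0.039

-0.039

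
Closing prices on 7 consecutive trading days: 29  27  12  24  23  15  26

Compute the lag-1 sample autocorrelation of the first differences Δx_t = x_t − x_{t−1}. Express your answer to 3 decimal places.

-0.445

First differences Δx: -2, -15, 12, -1, -8, 11
Mean of differences = -0.5000
Numerator Σ(Δx_t−Δx̄)(Δx_{t+1}−Δx̄) = -248.2500
Denominator Σ(Δx_t−Δx̄)² = 557.5000
r_1(Δx) = -248.2500 / 557.5000 = -0.445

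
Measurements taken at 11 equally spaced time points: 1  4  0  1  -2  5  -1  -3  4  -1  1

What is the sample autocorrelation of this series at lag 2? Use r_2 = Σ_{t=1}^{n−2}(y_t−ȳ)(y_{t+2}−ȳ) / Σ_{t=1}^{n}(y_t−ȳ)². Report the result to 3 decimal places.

-0.083

Mean ȳ = (1 + 4 + 0 + 1 − 2 + 5 − 1 − 3 + 4 − 1 + 1)/11 = 0.8182
Numerator Σ_{t=1}^{9}(y_t−ȳ)(y_{t+2}−ȳ) = -5.6116
Denominator Σ(y_t−ȳ)² = 67.6364
r_2 = -5.6116 / 67.6364 = -0.083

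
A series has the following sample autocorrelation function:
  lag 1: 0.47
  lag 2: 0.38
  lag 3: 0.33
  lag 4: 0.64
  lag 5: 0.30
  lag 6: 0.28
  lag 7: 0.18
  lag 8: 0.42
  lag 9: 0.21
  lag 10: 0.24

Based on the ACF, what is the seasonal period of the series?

The largest autocorrelation is r_4 = 0.64; the remaining lags stay at or below 0.47. The elevated value at lag 1 (0.47), dropping to 0.38 at lag 2, reflects decaying short-term dependence rather than seasonality.
The dominant spike at lag 4 indicates a seasonal period of 4.

4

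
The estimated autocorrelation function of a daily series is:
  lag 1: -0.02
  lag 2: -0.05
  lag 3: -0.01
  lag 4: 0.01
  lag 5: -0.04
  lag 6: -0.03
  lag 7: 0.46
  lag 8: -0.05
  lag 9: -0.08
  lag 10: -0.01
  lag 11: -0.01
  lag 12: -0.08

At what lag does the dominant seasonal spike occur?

7

The largest autocorrelation is r_7 = 0.46; the remaining lags stay at or below 0.01.
The dominant spike at lag 7 indicates a seasonal period of 7.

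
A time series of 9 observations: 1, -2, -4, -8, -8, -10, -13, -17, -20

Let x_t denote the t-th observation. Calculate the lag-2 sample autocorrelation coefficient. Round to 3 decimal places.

Mean x̄ = (1 − 2 − 4 − 8 − 8 − 10 − 13 − 17 − 20)/9 = -9.0000
Numerator Σ_{t=1}^{7}(x_t−x̄)(x_{t+2}−x̄) = 109.0000
Denominator Σ(x_t−x̄)² = 378.0000
r_2 = 109.0000 / 378.0000 = 0.288

0.288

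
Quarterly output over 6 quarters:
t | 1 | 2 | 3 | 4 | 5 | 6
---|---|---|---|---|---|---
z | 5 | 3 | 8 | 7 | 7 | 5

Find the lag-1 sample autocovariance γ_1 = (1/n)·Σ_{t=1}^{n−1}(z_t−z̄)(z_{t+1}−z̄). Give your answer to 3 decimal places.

Mean z̄ = (5 + 3 + 8 + 7 + 7 + 5)/6 = 5.8333
Σ_{t=1}^{5}(z_t−z̄)(z_{t+1}−z̄) = -0.8611
γ_1 = -0.8611 / 6 = -0.144

-0.144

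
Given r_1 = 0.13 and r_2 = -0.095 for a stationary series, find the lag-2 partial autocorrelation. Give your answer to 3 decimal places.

-0.114

φ_{22} = (r_2 − r_1²) / (1 − r_1²)
r_1² = (0.13)² = 0.0169
Numerator = -0.095 − 0.0169 = -0.1119; denominator = 1 − 0.0169 = 0.9831
φ_{22} = -0.1119 / 0.9831 = -0.114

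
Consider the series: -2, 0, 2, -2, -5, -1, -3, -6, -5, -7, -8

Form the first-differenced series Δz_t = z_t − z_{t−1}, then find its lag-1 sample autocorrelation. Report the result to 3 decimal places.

-0.211

First differences Δz: 2, 2, -4, -3, 4, -2, -3, 1, -2, -1
Mean of differences = -0.6000
Numerator Σ(Δz_t−Δz̄)(Δz_{t+1}−Δz̄) = -13.5600
Denominator Σ(Δz_t−Δz̄)² = 64.4000
r_1(Δz) = -13.5600 / 64.4000 = -0.211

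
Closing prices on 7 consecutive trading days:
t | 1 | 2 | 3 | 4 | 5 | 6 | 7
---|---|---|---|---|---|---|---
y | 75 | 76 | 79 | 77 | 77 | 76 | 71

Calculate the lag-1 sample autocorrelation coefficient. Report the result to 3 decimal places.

0.127

Mean ȳ = (75 + 76 + 79 + 77 + 77 + 76 + 71)/7 = 75.8571
Deviations from mean: -0.8571, 0.1429, 3.1429, 1.1429, 1.1429, 0.1429, -4.8571
Σ(y_t−ȳ)(y_{t+1}−ȳ) = (-0.1224) + (0.4490) + (3.5918) + (1.3061) + (0.1633) + (-0.6939) = 4.6939
Denominator Σ(y_t−ȳ)² = 36.8571
r_1 = 4.6939 / 36.8571 = 0.127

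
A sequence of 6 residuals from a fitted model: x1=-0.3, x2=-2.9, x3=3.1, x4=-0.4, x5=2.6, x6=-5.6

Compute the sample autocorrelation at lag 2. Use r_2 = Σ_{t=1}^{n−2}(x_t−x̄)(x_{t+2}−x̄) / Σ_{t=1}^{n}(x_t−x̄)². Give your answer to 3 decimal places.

Mean x̄ = (-0.3 − 2.9 + 3.1 − 0.4 + 2.6 − 5.6)/6 = -0.5833
Deviations from mean: 0.2833, -2.3167, 3.6833, 0.1833, 3.1833, -5.0167
Σ(x_t−x̄)(x_{t+2}−x̄) = (1.0436) + (-0.4247) + (11.7253) + (-0.9197) = 11.4244
Denominator Σ(x_t−x̄)² = 54.3483
r_2 = 11.4244 / 54.3483 = 0.210

0.210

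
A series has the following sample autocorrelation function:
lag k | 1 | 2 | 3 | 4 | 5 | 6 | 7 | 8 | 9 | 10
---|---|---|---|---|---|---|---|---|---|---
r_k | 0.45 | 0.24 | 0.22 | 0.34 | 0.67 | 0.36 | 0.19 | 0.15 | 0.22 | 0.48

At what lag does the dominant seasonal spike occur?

5

The largest autocorrelation is r_5 = 0.67, with a weaker echo at lag 10 (0.48); the remaining lags stay at or below 0.45. The elevated value at lag 1 (0.45), dropping to 0.24 at lag 2, reflects decaying short-term dependence rather than seasonality.
The dominant spike at lag 5 indicates a seasonal period of 5.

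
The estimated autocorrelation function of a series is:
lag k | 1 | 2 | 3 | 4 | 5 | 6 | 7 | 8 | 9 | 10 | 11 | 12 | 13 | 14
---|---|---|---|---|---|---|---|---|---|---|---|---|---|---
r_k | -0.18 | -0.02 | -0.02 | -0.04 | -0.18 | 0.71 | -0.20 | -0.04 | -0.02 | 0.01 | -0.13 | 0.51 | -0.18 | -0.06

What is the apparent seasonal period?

6

The largest autocorrelation is r_6 = 0.71, with a weaker echo at lag 12 (0.51); the remaining lags stay at or below 0.01.
The dominant spike at lag 6 indicates a seasonal period of 6.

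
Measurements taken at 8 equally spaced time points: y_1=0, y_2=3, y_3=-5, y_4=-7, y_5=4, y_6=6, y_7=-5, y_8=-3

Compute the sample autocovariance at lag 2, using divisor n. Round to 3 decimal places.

-15.535

Mean ȳ = (0 + 3 − 5 − 7 + 4 + 6 − 5 − 3)/8 = -0.8750
Σ_{t=1}^{6}(y_t−ȳ)(y_{t+2}−ȳ) = -124.2813
γ_2 = -124.2813 / 8 = -15.535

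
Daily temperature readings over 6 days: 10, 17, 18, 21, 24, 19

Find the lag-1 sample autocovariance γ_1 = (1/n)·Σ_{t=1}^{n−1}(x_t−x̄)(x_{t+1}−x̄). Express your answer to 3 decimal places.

5.106

Mean x̄ = (10 + 17 + 18 + 21 + 24 + 19)/6 = 18.1667
Deviations: -8.1667, -1.1667, -0.1667, 2.8333, 5.8333, 0.8333
Σ_{t=1}^{5}(x_t−x̄)(x_{t+1}−x̄) = 30.6389
γ_1 = 30.6389 / 6 = 5.106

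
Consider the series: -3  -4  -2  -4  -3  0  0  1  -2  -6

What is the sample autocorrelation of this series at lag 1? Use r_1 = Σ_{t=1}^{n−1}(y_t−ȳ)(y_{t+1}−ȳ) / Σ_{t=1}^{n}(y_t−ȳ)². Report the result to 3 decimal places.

0.297

Mean ȳ = (-3 − 4 − 2 − 4 − 3 + 0 + 0 + 1 − 2 − 6)/10 = -2.3000
Numerator Σ_{t=1}^{9}(y_t−ȳ)(y_{t+1}−ȳ) = 12.5100
Denominator Σ(y_t−ȳ)² = 42.1000
r_1 = 12.5100 / 42.1000 = 0.297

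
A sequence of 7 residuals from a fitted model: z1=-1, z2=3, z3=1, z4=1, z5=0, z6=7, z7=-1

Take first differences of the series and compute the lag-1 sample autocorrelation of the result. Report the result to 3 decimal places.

-0.530

First differences Δz: 4, -2, 0, -1, 7, -8
Mean of differences = 0.0000
Numerator Σ(Δz_t−Δz̄)(Δz_{t+1}−Δz̄) = -71.0000
Denominator Σ(Δz_t−Δz̄)² = 134.0000
r_1(Δz) = -71.0000 / 134.0000 = -0.530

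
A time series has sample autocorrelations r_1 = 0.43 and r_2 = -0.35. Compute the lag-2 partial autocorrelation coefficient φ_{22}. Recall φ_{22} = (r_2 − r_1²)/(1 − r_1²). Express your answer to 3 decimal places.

φ_{22} = (r_2 − r_1²) / (1 − r_1²)
r_1² = (0.43)² = 0.1849
Numerator = -0.35 − 0.1849 = -0.5349; denominator = 1 − 0.1849 = 0.8151
φ_{22} = -0.5349 / 0.8151 = -0.656

-0.656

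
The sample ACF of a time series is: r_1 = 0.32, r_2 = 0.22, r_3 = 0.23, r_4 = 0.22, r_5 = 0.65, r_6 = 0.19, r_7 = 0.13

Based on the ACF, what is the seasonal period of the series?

5

The largest autocorrelation is r_5 = 0.65; the remaining lags stay at or below 0.32. The elevated value at lag 1 (0.32), dropping to 0.22 at lag 2, reflects decaying short-term dependence rather than seasonality.
The dominant spike at lag 5 indicates a seasonal period of 5.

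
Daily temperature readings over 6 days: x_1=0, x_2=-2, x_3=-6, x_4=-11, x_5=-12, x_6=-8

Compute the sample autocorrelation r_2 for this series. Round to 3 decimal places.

Mean x̄ = (0 − 2 − 6 − 11 − 12 − 8)/6 = -6.5000
Deviations from mean: 6.5000, 4.5000, 0.5000, -4.5000, -5.5000, -1.5000
Σ(x_t−x̄)(x_{t+2}−x̄) = (3.2500) + (-20.2500) + (-2.7500) + (6.7500) = -13.0000
Denominator Σ(x_t−x̄)² = 115.5000
r_2 = -13.0000 / 115.5000 = -0.113

-0.113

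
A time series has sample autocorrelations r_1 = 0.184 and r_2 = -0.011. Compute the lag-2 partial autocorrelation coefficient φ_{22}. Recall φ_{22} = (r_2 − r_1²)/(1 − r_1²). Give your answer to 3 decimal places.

-0.046

φ_{22} = (r_2 − r_1²) / (1 − r_1²)
r_1² = (0.184)² = 0.033856
Numerator = -0.011 − 0.0339 = -0.0449; denominator = 1 − 0.0339 = 0.9661
φ_{22} = -0.0449 / 0.9661 = -0.046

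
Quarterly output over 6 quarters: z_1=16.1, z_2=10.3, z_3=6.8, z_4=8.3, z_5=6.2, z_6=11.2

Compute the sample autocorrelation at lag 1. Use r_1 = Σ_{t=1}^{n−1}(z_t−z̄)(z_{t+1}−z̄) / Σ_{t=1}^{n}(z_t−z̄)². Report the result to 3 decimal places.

0.100

Mean z̄ = (16.1 + 10.3 + 6.8 + 8.3 + 6.2 + 11.2)/6 = 9.8167
Deviations from mean: 6.2833, 0.4833, -3.0167, -1.5167, -3.6167, 1.3833
Numerator Σ_{t=1}^{5}(z_t−z̄)(z_{t+1}−z̄) = 6.6364
Denominator Σ(z_t−z̄)² = 66.1083
r_1 = 6.6364 / 66.1083 = 0.100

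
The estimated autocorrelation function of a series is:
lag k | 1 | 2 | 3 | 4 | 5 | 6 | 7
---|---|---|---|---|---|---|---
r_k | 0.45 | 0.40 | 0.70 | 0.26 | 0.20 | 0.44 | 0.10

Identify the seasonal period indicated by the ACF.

The largest autocorrelation is r_3 = 0.70; the remaining lags stay at or below 0.45. The elevated value at lag 1 (0.45), dropping to 0.40 at lag 2, reflects decaying short-term dependence rather than seasonality.
The dominant spike at lag 3 indicates a seasonal period of 3.

3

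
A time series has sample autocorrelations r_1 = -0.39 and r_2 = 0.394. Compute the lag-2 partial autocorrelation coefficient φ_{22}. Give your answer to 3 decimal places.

φ_{22} = (r_2 − r_1²) / (1 − r_1²)
r_1² = (-0.39)² = 0.1521
Numerator = 0.394 − 0.1521 = 0.2419; denominator = 1 − 0.1521 = 0.8479
φ_{22} = 0.2419 / 0.8479 = 0.285

0.285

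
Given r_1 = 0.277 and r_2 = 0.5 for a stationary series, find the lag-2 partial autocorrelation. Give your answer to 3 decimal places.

φ_{22} = (r_2 − r_1²) / (1 − r_1²)
r_1² = (0.277)² = 0.076729
Numerator = 0.5 − 0.0767 = 0.4233; denominator = 1 − 0.0767 = 0.9233
φ_{22} = 0.4233 / 0.9233 = 0.458

0.458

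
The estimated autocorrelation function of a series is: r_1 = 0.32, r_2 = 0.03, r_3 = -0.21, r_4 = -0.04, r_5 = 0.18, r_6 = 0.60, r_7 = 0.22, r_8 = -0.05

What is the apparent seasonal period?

The largest autocorrelation is r_6 = 0.60; the remaining lags stay at or below 0.32. The elevated value at lag 1 (0.32), dropping to 0.03 at lag 2, reflects decaying short-term dependence rather than seasonality.
The dominant spike at lag 6 indicates a seasonal period of 6.

6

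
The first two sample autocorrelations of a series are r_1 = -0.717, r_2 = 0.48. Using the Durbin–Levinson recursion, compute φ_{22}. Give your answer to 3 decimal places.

-0.070

φ_{22} = (r_2 − r_1²) / (1 − r_1²)
r_1² = (-0.717)² = 0.514089
Numerator = 0.48 − 0.5141 = -0.0341; denominator = 1 − 0.5141 = 0.4859
φ_{22} = -0.0341 / 0.4859 = -0.070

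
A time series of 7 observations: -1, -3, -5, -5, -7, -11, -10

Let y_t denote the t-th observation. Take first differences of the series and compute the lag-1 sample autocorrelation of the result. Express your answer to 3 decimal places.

-0.403

First differences Δy: -2, -2, 0, -2, -4, 1
Mean of differences = -1.5000
Numerator Σ(Δy_t−Δȳ)(Δy_{t+1}−Δȳ) = -6.2500
Denominator Σ(Δy_t−Δȳ)² = 15.5000
r_1(Δy) = -6.2500 / 15.5000 = -0.403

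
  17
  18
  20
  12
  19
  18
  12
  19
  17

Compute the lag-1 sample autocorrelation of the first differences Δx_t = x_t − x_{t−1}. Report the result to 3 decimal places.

-0.611

First differences Δx: 1, 2, -8, 7, -1, -6, 7, -2
Mean of differences = 0.0000
Numerator Σ(Δx_t−Δx̄)(Δx_{t+1}−Δx̄) = -127.0000
Denominator Σ(Δx_t−Δx̄)² = 208.0000
r_1(Δx) = -127.0000 / 208.0000 = -0.611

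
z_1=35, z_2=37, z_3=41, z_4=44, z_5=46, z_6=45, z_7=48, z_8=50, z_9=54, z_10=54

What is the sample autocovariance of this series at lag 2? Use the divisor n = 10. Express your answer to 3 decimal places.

11.708

Mean z̄ = (35 + 37 + 41 + 44 + 46 + 45 + 48 + 50 + 54 + 54)/10 = 45.4000
Σ_{t=1}^{8}(z_t−z̄)(z_{t+2}−z̄) = 117.0800
γ_2 = 117.0800 / 10 = 11.708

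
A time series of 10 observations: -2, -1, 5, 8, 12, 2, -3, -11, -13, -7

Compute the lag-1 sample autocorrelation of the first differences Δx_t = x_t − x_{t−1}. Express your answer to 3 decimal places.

First differences Δx: 1, 6, 3, 4, -10, -5, -8, -2, 6
Mean of differences = -0.5556
Numerator Σ(Δx_t−Δx̄)(Δx_{t+1}−Δx̄) = 83.0247
Denominator Σ(Δx_t−Δx̄)² = 288.2222
r_1(Δx) = 83.0247 / 288.2222 = 0.288

0.288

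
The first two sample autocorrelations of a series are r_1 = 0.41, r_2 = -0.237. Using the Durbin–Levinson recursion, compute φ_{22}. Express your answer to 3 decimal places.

φ_{22} = (r_2 − r_1²) / (1 − r_1²)
r_1² = (0.41)² = 0.1681
Numerator = -0.237 − 0.1681 = -0.4051; denominator = 1 − 0.1681 = 0.8319
φ_{22} = -0.4051 / 0.8319 = -0.487

-0.487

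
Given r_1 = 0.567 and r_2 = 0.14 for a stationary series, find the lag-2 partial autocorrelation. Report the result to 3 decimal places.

-0.267

φ_{22} = (r_2 − r_1²) / (1 − r_1²)
r_1² = (0.567)² = 0.321489
Numerator = 0.14 − 0.3215 = -0.1815; denominator = 1 − 0.3215 = 0.6785
φ_{22} = -0.1815 / 0.6785 = -0.267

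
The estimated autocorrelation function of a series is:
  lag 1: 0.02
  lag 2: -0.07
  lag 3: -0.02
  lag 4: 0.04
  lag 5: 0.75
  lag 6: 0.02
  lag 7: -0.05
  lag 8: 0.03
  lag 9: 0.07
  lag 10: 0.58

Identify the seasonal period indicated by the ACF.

The largest autocorrelation is r_5 = 0.75, with a weaker echo at lag 10 (0.58); the remaining lags stay at or below 0.07.
The dominant spike at lag 5 indicates a seasonal period of 5.

5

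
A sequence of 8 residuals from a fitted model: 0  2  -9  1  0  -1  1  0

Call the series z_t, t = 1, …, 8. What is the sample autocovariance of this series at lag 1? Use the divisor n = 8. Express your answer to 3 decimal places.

-4.133

Mean z̄ = (0 + 2 − 9 + 1 + 0 − 1 + 1 + 0)/8 = -0.7500
Deviations: 0.7500, 2.7500, -8.2500, 1.7500, 0.7500, -0.2500, 1.7500, 0.7500
Σ_{t=1}^{7}(z_t−z̄)(z_{t+1}−z̄) = -33.0625
γ_1 = -33.0625 / 8 = -4.133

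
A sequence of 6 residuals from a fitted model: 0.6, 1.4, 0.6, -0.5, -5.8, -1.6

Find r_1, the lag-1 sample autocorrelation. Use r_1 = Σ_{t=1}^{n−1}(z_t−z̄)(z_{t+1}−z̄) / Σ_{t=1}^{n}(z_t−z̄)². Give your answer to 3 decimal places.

Mean z̄ = (0.6 + 1.4 + 0.6 − 0.5 − 5.8 − 1.6)/6 = -0.8833
Numerator Σ_{t=1}^{5}(z_t−z̄)(z_{t+1}−z̄) = 8.9814
Denominator Σ(z_t−z̄)² = 34.4483
r_1 = 8.9814 / 34.4483 = 0.261

0.261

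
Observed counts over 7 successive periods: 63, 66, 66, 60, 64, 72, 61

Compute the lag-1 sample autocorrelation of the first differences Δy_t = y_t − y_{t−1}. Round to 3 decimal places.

First differences Δy: 3, 0, -6, 4, 8, -11
Mean of differences = -0.3333
Numerator Σ(Δy_t−Δȳ)(Δy_{t+1}−Δȳ) = -78.1111
Denominator Σ(Δy_t−Δȳ)² = 245.3333
r_1(Δy) = -78.1111 / 245.3333 = -0.318

-0.318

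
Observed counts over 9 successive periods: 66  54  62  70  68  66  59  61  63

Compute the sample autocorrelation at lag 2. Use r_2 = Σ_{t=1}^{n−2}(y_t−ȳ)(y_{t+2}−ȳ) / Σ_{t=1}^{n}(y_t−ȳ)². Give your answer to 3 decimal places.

Mean ȳ = (66 + 54 + 62 + 70 + 68 + 66 + 59 + 61 + 63)/9 = 63.2222
Σ(y_t−ȳ)(y_{t+2}−ȳ) = (-3.3951) + (-62.5062) + (-5.8395) + (18.8272) + (-20.1728) + (-6.1728) + (0.9383) = -78.3210
Denominator Σ(y_t−ȳ)² = 193.5556
r_2 = -78.3210 / 193.5556 = -0.405

-0.405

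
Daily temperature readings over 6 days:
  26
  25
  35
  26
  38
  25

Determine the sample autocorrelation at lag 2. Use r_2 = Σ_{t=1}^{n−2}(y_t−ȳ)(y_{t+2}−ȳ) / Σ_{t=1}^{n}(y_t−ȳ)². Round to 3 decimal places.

0.356

Mean ȳ = (26 + 25 + 35 + 26 + 38 + 25)/6 = 29.1667
Deviations from mean: -3.1667, -4.1667, 5.8333, -3.1667, 8.8333, -4.1667
Σ(y_t−ȳ)(y_{t+2}−ȳ) = (-18.4722) + (13.1944) + (51.5278) + (13.1944) = 59.4444
Denominator Σ(y_t−ȳ)² = 166.8333
r_2 = 59.4444 / 166.8333 = 0.356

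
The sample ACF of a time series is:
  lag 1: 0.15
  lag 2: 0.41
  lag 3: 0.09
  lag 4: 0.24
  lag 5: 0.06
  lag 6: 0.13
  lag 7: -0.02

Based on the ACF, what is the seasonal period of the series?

The largest autocorrelation is r_2 = 0.41, with a weaker echo at lag 4 (0.24); the remaining lags stay at or below 0.15.
The dominant spike at lag 2 indicates a seasonal period of 2.

2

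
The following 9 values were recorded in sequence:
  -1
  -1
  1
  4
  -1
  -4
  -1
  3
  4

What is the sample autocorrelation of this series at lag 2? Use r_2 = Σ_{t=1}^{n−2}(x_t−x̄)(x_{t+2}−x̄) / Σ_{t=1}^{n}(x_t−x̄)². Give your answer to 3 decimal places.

Mean x̄ = (-1 − 1 + 1 + 4 − 1 − 4 − 1 + 3 + 4)/9 = 0.4444
Numerator Σ_{t=1}^{7}(x_t−x̄)(x_{t+2}−x̄) = -36.9506
Denominator Σ(x_t−x̄)² = 60.2222
r_2 = -36.9506 / 60.2222 = -0.614

-0.614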